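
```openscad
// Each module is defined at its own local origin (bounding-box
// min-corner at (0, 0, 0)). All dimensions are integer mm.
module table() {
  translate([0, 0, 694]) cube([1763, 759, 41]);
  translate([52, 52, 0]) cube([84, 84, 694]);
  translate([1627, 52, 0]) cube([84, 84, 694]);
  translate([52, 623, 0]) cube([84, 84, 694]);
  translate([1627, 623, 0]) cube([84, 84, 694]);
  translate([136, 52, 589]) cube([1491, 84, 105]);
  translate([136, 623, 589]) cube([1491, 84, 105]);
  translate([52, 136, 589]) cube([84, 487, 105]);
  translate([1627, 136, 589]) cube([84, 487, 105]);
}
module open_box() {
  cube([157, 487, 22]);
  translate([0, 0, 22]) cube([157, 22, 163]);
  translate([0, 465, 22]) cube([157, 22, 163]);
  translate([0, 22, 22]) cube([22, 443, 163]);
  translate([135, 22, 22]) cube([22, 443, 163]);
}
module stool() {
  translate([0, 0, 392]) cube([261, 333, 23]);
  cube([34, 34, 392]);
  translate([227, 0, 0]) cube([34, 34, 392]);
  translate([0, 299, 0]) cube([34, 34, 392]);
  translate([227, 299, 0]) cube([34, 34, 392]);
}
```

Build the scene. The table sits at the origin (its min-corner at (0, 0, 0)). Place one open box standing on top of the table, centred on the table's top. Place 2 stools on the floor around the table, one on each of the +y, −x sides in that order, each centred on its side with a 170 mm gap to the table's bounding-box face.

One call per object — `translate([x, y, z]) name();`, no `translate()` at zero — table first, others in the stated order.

table();
translate([803, 136, 735]) open_box();
translate([751, 929, 0]) stool();
translate([-431, 213, 0]) stool();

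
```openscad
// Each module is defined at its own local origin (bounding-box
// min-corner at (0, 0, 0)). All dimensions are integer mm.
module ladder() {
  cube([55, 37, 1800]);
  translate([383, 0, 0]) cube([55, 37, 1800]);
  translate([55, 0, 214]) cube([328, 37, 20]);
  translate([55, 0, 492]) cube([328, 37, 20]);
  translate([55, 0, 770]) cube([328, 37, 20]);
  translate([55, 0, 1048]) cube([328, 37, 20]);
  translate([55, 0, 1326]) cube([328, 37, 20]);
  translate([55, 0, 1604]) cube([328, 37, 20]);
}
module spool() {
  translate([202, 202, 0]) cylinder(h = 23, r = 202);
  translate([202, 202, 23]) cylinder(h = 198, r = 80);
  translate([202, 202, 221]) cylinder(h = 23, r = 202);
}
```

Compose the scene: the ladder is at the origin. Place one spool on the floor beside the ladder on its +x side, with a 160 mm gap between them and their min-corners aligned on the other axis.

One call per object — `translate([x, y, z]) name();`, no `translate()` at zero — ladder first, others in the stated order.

ladder();
translate([598, 0, 0]) spool();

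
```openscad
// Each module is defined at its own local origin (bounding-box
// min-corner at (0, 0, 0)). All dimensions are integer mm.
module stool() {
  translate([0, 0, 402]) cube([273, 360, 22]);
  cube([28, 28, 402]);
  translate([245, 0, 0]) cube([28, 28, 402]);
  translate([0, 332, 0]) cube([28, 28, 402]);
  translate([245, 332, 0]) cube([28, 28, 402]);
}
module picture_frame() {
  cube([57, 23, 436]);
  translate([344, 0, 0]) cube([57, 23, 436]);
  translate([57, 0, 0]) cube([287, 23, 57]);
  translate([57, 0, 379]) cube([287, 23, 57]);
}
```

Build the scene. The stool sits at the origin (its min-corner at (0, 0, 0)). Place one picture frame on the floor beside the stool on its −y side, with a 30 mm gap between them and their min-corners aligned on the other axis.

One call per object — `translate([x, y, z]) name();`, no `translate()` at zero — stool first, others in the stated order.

stool();
translate([0, -53, 0]) picture_frame();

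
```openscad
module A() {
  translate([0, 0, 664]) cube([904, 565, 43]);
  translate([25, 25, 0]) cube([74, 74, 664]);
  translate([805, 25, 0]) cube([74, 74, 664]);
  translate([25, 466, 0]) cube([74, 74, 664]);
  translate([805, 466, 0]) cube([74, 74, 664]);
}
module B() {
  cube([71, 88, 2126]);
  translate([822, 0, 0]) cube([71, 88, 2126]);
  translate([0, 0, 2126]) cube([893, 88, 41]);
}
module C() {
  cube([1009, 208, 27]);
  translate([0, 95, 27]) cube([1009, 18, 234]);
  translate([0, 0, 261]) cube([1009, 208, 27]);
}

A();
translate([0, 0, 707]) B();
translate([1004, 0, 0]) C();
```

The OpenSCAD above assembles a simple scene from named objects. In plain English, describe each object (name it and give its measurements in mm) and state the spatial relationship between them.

A is a table with a 904×565 mm rectangular top, 43 mm thick, top surface at z = 707 mm, supported by four 74×74 mm square legs, each inset 25 mm from the nearest pair of top edges, running from the floor.

B is a rectangular door frame: two vertical jambs of 71×88 mm section, 2126 mm tall, with a clear opening 751 mm wide between their inner faces. A header 41 mm tall and 88 mm deep lies on top of the jambs and spans the full outside width.

C is an I-beam lying along x, 1009 mm long. Overall section height 288 mm. Two flanges 208 mm wide (y) and 27 mm thick, one on the floor and one at the top; a web 18 mm thick runs between them, centred on the flange width.

The door frame is on top of the table. The I-beam is on the floor beside the table on its +x side.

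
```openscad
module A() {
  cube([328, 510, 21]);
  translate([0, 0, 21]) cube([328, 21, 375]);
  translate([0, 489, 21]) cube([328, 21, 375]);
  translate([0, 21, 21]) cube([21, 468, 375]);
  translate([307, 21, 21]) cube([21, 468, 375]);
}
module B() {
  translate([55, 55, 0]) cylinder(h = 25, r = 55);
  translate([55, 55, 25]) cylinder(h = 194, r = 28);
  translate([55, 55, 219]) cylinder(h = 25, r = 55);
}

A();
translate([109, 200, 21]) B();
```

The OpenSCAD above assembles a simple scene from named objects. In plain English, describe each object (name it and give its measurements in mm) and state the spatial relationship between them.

A is an open-topped rectangular box: outside dimensions 328×510×396 mm, with a uniform wall and base thickness of 21 mm. The base is a full 328×510 slab on the floor; four walls sit on top of the base. The front and back walls (the −y and +y sides) span the full width; the two side walls fit between them.

B is a spool: two coaxial disc flanges of radius 55 mm and thickness 25 mm, joined by a core cylinder of radius 28 mm and height 194 mm. The lower flange rests on z = 0 and the three cylinders share a vertical axis.

The spool sits inside the open box, centred.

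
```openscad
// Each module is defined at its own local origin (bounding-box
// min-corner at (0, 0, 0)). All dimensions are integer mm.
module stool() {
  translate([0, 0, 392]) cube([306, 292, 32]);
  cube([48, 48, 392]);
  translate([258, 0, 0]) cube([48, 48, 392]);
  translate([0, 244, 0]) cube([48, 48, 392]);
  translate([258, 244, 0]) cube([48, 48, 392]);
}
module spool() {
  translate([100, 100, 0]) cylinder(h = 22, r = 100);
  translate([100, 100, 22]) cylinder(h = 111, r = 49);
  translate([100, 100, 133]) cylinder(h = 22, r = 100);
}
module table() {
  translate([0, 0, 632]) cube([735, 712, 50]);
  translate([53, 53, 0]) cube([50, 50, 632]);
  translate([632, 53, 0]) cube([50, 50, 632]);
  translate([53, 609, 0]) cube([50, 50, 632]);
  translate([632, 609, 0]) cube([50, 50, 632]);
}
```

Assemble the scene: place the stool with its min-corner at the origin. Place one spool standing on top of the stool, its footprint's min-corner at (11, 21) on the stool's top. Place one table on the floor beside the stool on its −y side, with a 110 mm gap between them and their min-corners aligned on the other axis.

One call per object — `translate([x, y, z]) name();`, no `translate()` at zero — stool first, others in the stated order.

stool();
translate([11, 21, 424]) spool();
translate([0, -822, 0]) table();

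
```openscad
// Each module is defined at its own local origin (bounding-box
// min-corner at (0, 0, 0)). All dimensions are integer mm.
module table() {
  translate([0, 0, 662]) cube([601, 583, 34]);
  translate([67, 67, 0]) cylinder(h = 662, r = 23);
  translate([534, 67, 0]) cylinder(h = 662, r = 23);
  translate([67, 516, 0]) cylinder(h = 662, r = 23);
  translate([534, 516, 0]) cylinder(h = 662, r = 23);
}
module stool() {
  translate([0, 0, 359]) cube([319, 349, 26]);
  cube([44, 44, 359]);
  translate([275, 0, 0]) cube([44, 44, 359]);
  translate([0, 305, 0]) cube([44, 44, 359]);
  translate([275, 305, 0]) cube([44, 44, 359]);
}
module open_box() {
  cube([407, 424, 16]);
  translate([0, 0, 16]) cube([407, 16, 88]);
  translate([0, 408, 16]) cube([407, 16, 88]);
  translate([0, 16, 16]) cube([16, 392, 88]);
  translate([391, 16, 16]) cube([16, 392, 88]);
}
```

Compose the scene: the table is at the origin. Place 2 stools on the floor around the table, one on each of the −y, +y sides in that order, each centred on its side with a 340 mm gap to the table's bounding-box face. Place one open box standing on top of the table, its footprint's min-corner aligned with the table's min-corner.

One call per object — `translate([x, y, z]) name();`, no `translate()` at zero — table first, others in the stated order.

table();
translate([141, -689, 0]) stool();
translate([141, 923, 0]) stool();
translate([0, 0, 696]) open_box();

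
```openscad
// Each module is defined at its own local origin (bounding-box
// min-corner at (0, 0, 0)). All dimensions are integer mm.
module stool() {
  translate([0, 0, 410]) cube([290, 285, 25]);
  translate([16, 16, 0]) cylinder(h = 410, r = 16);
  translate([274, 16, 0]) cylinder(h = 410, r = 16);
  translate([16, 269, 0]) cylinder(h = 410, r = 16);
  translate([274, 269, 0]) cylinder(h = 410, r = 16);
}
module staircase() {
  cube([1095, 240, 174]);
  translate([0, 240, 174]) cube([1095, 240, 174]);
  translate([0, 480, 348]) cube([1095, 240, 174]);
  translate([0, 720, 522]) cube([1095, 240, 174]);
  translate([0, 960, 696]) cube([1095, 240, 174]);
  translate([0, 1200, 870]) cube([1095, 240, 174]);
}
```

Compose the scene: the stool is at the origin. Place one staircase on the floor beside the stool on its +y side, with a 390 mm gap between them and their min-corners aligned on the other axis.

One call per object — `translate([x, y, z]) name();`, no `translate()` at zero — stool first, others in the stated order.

stool();
translate([0, 675, 0]) staircase();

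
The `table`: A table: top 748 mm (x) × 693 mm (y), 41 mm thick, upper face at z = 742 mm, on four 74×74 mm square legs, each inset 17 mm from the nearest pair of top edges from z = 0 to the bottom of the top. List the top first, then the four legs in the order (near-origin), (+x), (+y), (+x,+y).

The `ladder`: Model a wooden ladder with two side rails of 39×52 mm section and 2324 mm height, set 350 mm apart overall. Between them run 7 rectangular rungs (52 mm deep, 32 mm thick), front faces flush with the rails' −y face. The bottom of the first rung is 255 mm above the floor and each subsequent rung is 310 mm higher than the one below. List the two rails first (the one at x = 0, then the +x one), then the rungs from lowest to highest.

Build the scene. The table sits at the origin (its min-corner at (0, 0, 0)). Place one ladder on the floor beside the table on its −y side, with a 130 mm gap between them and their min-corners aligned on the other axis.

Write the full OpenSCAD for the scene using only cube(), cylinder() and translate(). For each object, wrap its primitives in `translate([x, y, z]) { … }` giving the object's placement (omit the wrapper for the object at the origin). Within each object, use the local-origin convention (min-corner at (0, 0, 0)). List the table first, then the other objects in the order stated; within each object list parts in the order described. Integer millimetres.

translate([0, 0, 701]) cube([748, 693, 41]);
translate([17, 17, 0]) cube([74, 74, 701]);
translate([657, 17, 0]) cube([74, 74, 701]);
translate([17, 602, 0]) cube([74, 74, 701]);
translate([657, 602, 0]) cube([74, 74, 701]);
translate([0, -182, 0]) {
  cube([39, 52, 2324]);
  translate([311, 0, 0]) cube([39, 52, 2324]);
  translate([39, 0, 255]) cube([272, 52, 32]);
  translate([39, 0, 565]) cube([272, 52, 32]);
  translate([39, 0, 875]) cube([272, 52, 32]);
  translate([39, 0, 1185]) cube([272, 52, 32]);
  translate([39, 0, 1495]) cube([272, 52, 32]);
  translate([39, 0, 1805]) cube([272, 52, 32]);
  translate([39, 0, 2115]) cube([272, 52, 32]);
}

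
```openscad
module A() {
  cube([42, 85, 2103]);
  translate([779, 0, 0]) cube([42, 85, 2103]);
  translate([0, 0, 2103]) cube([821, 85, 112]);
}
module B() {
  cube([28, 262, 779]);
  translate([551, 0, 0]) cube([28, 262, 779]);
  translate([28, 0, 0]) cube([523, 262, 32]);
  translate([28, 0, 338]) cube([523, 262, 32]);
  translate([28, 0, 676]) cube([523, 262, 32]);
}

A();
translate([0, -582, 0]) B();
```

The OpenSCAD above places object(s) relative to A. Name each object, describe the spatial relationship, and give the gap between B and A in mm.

A is a door frame. B is a bookshelf. The bookshelf is on the floor beside the door frame on its −y side. The gap between the bookshelf and the door frame is 320 mm.

The bookshelf's nearest face is 320 mm from the door frame's −y face.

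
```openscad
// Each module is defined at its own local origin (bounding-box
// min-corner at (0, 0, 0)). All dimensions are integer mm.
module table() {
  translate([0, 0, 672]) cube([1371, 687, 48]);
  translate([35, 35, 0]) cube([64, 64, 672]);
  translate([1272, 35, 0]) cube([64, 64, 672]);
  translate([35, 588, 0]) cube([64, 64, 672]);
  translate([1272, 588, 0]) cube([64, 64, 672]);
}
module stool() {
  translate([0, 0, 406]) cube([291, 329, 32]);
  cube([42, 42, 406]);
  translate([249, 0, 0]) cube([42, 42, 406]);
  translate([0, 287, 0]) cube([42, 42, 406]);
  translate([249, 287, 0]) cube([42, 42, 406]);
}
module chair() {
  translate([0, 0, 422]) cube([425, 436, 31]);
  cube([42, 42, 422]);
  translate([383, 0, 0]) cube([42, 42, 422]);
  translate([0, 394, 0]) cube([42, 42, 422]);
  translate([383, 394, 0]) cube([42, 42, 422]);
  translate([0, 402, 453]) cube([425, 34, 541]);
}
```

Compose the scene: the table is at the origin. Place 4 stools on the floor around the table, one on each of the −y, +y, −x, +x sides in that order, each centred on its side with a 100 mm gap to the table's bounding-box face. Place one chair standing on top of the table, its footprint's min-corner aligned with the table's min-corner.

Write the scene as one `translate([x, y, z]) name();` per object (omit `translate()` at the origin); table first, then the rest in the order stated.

table();
translate([540, -429, 0]) stool();
translate([540, 787, 0]) stool();
translate([-391, 179, 0]) stool();
translate([1471, 179, 0]) stool();
translate([0, 0, 720]) chair();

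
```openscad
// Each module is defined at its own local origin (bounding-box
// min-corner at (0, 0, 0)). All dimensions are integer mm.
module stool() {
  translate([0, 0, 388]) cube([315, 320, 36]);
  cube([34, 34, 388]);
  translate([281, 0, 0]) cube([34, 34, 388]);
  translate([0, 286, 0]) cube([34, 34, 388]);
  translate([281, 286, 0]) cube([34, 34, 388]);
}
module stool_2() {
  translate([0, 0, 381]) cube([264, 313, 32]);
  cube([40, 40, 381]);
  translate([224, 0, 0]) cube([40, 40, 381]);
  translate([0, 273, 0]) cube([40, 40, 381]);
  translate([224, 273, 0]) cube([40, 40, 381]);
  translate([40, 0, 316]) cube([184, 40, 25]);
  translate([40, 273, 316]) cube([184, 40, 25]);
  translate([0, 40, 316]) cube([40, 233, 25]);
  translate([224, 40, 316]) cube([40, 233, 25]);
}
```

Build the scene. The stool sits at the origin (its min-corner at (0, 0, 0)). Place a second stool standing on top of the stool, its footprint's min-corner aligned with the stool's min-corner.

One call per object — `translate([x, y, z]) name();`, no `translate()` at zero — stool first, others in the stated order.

stool();
translate([0, 0, 424]) stool_2();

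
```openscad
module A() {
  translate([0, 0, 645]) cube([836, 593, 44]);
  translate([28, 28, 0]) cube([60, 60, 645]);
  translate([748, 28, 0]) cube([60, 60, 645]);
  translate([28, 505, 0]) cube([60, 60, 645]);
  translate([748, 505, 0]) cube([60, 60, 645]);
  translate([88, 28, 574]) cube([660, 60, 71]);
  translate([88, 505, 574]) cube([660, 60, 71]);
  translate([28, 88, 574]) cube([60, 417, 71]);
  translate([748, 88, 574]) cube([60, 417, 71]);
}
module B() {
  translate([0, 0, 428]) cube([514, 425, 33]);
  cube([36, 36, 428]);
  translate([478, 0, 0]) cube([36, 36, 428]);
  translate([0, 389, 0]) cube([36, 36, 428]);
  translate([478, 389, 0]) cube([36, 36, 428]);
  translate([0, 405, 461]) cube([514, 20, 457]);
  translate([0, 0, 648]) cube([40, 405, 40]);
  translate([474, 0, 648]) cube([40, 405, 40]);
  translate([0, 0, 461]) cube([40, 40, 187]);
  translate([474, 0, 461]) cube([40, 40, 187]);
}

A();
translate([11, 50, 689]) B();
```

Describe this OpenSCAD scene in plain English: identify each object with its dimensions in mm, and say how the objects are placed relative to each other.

A is a table: top 836 mm (x) × 593 mm (y), 44 mm thick, upper face at z = 689 mm, on four 60×60 mm square legs, each inset 28 mm from the nearest pair of top edges, running from z = 0 to the bottom of the top. Four apron rails, 60 mm thick and 71 mm tall, run between adjacent legs with their top edges flush with the underside of the top and their outer faces flush with the legs' outer faces.

B is a chair: 514×425 mm seat, 33 mm thick, top at z = 461 mm, on four 36 mm square corner legs flush with the seat edges. A 20 mm thick backrest slab spans the full seat width, extending 457 mm above the seat top, its back face flush with the seat's +y edge. Two armrests of 40×40 mm section run along each side from the seat's front edge to the front of the backrest, top faces 227 mm above the seat top and outer faces flush with the seat's x-edges; a 40×40 mm post under the front of each armrest stands on the seat at the front corner.

The chair is on top of the table.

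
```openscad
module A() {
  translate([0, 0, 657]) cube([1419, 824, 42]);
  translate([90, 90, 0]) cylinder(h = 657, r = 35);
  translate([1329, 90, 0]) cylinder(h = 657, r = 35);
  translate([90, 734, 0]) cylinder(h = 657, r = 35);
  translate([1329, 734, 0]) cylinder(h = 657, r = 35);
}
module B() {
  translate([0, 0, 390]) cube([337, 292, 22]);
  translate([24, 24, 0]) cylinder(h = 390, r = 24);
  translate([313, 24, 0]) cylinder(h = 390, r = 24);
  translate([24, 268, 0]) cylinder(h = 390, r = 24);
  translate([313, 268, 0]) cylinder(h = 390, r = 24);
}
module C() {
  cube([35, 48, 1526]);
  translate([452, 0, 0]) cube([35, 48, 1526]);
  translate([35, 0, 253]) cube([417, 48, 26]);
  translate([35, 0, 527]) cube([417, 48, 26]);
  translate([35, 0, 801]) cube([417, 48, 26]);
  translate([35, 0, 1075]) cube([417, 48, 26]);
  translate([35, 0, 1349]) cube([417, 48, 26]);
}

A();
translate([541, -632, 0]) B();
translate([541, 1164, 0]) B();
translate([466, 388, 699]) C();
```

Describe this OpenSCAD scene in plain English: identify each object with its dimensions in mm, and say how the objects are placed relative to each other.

A is a table: top 1419 mm (x) × 824 mm (y), 42 mm thick, upper face at z = 699 mm, on four round legs of 70 mm diameter, each leg's bounding box inset 55 mm from the nearest pair of top edges, running from z = 0 to the bottom of the top.

B is a four-legged stool. The seat is a 337×292×22 mm slab whose top surface is at z = 412 mm; four round legs, each 48 mm in diameter, run from the floor (z = 0) to the underside of the seat, each leg's axis is inset half a diameter from the nearest pair of seat edges (so the leg's bounding box is flush with the corner).

C is a straight ladder. Two 35×48 mm vertical rails, 1526 mm tall, stand 487 mm apart (outside-to-outside) with their front faces coplanar on the −y side. 5 rungs, each 48 mm deep and 26 mm tall, span between the inner faces of the rails, front faces flush with the rails. The lowest rung's underside is at z = 253 mm and rungs are spaced 274 mm apart (underside to underside).

Two stools sit around the table at the −y, +y sides. The ladder is on top of the table, centred.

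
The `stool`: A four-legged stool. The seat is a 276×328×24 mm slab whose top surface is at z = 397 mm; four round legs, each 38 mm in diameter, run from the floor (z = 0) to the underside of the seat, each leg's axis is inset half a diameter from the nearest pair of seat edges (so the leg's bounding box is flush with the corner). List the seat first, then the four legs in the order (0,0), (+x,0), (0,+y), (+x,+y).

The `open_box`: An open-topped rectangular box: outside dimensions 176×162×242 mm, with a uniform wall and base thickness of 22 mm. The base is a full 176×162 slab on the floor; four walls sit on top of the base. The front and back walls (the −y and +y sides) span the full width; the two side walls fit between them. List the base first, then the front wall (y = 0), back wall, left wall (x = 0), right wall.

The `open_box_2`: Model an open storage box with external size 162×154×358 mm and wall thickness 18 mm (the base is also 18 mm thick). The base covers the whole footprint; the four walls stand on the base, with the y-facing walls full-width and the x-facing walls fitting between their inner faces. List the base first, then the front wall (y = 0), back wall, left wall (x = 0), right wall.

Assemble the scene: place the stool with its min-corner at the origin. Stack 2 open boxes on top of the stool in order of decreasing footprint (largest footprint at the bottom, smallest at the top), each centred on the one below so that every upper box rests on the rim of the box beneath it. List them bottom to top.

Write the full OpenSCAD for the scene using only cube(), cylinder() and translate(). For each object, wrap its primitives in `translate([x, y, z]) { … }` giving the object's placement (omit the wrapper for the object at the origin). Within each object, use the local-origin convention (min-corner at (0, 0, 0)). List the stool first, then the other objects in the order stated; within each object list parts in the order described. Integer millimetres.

translate([0, 0, 373]) cube([276, 328, 24]);
translate([19, 19, 0]) cylinder(h = 373, r = 19);
translate([257, 19, 0]) cylinder(h = 373, r = 19);
translate([19, 309, 0]) cylinder(h = 373, r = 19);
translate([257, 309, 0]) cylinder(h = 373, r = 19);
translate([50, 83, 397]) {
  cube([176, 162, 22]);
  translate([0, 0, 22]) cube([176, 22, 220]);
  translate([0, 140, 22]) cube([176, 22, 220]);
  translate([0, 22, 22]) cube([22, 118, 220]);
  translate([154, 22, 22]) cube([22, 118, 220]);
}
translate([57, 87, 639]) {
  cube([162, 154, 18]);
  translate([0, 0, 18]) cube([162, 18, 340]);
  translate([0, 136, 18]) cube([162, 18, 340]);
  translate([0, 18, 18]) cube([18, 118, 340]);
  translate([144, 18, 18]) cube([18, 118, 340]);
}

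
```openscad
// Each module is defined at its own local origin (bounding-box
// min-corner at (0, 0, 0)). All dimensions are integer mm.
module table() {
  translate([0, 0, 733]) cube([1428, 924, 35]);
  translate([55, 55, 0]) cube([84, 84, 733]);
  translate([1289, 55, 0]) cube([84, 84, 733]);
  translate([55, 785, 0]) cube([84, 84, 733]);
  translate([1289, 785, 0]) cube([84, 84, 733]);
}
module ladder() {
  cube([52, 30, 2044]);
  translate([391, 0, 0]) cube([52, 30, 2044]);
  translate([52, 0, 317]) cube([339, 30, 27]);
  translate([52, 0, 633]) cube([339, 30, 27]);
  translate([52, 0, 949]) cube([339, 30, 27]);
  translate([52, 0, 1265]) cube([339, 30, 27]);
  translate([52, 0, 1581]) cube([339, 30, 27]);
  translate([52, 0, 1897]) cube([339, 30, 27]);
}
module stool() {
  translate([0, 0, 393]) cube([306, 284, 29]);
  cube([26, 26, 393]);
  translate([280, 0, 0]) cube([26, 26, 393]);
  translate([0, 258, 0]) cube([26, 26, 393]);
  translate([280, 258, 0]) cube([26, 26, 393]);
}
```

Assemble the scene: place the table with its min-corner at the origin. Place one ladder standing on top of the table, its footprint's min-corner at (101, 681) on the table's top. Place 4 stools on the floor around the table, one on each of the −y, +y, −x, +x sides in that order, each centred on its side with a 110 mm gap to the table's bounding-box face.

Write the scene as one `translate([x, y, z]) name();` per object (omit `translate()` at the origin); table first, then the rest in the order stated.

table();
translate([101, 681, 768]) ladder();
translate([561, -394, 0]) stool();
translate([561, 1034, 0]) stool();
translate([-416, 320, 0]) stool();
translate([1538, 320, 0]) stool();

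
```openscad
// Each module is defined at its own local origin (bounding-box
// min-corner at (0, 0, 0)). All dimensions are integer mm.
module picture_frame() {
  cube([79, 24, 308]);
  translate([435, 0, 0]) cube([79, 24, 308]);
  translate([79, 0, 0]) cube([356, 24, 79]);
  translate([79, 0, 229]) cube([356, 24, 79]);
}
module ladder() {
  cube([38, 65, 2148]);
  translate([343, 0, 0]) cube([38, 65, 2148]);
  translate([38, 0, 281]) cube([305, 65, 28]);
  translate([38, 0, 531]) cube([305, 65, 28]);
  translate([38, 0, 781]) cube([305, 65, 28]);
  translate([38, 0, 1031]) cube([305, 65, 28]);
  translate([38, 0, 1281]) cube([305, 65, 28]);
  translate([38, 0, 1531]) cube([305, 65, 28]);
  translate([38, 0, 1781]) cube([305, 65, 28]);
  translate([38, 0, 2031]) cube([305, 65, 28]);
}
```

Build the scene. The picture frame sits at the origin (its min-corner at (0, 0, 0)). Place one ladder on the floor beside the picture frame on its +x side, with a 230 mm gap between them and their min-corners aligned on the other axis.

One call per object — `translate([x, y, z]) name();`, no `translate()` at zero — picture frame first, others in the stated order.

picture_frame();
translate([744, 0, 0]) ladder();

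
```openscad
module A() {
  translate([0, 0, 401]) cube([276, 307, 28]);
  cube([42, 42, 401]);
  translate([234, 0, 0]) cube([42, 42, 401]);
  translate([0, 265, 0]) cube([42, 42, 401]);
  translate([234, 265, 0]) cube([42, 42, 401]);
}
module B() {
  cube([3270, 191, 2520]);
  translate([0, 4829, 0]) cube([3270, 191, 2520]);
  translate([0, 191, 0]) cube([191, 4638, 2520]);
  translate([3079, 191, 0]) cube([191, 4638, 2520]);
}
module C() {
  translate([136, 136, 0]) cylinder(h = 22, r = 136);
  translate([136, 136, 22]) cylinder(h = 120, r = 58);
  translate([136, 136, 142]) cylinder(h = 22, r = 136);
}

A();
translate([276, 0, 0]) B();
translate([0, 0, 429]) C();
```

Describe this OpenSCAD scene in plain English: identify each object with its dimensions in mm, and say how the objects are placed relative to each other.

A is a four-legged stool. The seat is a 276×307×28 mm slab whose top surface is at z = 429 mm; four square legs, each 42×42 mm in cross-section, run from the floor (z = 0) to the underside of the seat, each flush with a corner of the seat.

B is a box-shaped house frame (walls only): outside footprint 3270×5020 mm, wall height 2520 mm, wall thickness 191 mm. The two y-facing walls run the full x-width; the two x-facing walls fit between the inner faces of the y-facing walls.

C is a spool: two coaxial disc flanges of radius 136 mm and thickness 22 mm, joined by a core cylinder of radius 58 mm and height 120 mm. The lower flange rests on z = 0 and the three cylinders share a vertical axis.

The house frame is against the stool's +x side, with their −y faces flush. The spool is on top of the stool.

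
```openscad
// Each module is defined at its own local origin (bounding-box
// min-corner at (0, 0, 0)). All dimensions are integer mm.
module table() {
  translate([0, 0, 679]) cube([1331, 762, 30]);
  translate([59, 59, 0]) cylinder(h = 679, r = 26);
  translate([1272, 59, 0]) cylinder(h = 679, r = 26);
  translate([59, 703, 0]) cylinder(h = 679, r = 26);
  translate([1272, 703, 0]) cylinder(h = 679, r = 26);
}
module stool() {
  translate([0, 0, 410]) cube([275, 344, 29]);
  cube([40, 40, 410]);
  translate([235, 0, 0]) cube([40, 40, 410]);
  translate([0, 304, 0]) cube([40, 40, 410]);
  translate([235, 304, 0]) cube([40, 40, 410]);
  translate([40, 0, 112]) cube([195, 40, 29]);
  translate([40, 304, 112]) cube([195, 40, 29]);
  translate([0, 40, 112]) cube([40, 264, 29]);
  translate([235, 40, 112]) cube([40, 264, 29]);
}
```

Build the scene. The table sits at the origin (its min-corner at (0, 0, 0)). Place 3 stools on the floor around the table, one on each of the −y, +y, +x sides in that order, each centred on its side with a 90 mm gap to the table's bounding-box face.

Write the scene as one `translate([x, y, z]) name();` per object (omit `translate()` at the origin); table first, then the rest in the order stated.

table();
translate([528, -434, 0]) stool();
translate([528, 852, 0]) stool();
translate([1421, 209, 0]) stool();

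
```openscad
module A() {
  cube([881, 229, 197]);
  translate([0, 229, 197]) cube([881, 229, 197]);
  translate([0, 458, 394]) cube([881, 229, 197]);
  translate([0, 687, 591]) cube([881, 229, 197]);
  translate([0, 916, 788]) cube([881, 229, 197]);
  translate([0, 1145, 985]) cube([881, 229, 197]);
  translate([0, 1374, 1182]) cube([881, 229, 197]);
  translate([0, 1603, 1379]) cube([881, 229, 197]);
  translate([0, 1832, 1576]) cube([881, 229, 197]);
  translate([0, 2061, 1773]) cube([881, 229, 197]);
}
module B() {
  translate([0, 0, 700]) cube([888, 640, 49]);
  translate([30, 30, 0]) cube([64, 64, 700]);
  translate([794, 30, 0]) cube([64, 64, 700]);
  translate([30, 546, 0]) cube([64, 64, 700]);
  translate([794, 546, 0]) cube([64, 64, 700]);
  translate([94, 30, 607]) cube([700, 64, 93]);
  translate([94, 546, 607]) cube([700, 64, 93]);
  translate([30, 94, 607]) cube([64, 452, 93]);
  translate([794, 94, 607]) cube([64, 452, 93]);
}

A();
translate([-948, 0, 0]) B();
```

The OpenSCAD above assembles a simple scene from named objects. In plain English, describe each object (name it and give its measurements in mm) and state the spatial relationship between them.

A is a run of 10 identical solid stair steps. Each tread is 881×229 mm and each step block is 197 mm high. Step 1 rests on the floor; step k is offset from step 1 by (k−1)×229 mm in y and (k−1)×197 mm in z.

B is a rectangular dining table. The top is 888×640×49 mm with its upper surface at z = 749 mm. It stands on four 64×64 mm square legs, each inset 30 mm from the nearest pair of top edges, running from the floor to the underside of the top. Four apron rails, 64 mm thick and 93 mm tall, run between adjacent legs with their top edges flush with the underside of the top and their outer faces flush with the legs' outer faces.

The table is on the floor beside the staircase on its −x side.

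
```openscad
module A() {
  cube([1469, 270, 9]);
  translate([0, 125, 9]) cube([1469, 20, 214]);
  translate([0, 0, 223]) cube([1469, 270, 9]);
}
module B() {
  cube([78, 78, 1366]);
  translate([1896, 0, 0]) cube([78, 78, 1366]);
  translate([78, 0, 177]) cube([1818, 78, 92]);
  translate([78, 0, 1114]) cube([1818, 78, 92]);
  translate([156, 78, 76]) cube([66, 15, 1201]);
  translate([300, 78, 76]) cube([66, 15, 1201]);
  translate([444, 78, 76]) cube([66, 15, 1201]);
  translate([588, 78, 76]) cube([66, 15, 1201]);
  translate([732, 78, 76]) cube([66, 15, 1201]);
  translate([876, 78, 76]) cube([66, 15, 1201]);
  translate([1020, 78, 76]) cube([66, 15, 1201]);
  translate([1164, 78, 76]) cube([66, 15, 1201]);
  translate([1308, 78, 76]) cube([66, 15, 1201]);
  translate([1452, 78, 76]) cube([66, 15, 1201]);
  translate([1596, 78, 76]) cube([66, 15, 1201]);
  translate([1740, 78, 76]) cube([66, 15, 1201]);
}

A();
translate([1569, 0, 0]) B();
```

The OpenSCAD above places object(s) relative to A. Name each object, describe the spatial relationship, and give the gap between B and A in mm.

The fence section's nearest face is 100 mm from the I-beam's +x face.

A is an I-beam. B is a fence section. The fence section is on the floor beside the I-beam on its +x side. The gap between the fence section and the I-beam is 100 mm.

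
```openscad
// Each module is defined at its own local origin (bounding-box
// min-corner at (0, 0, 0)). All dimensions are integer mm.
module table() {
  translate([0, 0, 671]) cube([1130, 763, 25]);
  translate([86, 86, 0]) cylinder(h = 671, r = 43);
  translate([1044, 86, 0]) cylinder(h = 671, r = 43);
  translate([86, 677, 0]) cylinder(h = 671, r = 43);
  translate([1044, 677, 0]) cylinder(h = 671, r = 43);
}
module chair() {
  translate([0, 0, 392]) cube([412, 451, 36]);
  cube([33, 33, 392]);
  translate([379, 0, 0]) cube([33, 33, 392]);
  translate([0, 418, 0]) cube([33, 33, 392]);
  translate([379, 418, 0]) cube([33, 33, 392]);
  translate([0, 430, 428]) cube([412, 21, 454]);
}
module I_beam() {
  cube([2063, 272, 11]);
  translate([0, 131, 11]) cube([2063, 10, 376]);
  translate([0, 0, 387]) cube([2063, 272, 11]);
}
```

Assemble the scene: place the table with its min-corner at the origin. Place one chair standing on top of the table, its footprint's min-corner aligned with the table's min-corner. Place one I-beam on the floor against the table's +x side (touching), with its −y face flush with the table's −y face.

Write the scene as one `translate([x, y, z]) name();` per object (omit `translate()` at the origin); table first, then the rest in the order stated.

table();
translate([0, 0, 696]) chair();
translate([1130, 0, 0]) I_beam();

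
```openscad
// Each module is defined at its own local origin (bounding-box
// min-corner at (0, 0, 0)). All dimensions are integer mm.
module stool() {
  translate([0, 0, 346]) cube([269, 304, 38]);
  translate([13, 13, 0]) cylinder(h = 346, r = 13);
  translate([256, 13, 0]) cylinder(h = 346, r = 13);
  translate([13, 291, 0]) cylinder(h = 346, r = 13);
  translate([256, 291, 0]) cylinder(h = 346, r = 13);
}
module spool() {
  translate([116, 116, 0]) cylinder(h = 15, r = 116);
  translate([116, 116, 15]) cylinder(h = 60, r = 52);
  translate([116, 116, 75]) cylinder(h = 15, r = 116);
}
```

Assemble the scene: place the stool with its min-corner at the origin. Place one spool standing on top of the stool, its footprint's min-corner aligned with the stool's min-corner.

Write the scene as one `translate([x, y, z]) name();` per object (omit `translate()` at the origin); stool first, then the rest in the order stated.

stool();
translate([0, 0, 384]) spool();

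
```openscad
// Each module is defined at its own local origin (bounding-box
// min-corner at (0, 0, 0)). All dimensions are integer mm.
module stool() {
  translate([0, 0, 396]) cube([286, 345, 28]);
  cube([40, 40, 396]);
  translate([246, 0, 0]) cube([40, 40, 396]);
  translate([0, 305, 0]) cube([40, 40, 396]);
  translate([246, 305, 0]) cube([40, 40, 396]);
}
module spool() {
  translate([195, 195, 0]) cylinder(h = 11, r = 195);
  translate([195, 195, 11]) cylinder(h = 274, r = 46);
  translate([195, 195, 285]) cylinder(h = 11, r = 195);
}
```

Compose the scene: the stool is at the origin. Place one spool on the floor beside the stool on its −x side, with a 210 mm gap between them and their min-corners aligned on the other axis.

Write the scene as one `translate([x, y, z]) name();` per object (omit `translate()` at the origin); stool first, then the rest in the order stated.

stool();
translate([-600, 0, 0]) spool();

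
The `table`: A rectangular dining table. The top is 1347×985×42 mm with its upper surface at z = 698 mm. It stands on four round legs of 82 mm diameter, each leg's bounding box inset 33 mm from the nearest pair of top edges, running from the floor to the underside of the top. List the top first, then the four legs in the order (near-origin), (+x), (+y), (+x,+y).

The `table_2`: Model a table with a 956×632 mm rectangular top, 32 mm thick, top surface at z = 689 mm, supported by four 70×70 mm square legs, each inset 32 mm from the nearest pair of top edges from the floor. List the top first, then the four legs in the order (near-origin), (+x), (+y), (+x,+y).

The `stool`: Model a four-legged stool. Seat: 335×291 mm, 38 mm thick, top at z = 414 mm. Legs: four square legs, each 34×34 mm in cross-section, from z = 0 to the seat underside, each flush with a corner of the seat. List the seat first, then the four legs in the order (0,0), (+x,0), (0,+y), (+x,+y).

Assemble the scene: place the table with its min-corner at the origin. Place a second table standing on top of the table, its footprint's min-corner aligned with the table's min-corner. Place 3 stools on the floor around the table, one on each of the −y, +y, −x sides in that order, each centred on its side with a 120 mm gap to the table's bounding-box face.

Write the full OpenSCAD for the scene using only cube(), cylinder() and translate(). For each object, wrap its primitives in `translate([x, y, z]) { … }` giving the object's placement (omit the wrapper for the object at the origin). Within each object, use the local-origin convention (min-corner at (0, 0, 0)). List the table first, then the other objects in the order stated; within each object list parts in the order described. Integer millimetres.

translate([0, 0, 656]) cube([1347, 985, 42]);
translate([74, 74, 0]) cylinder(h = 656, r = 41);
translate([1273, 74, 0]) cylinder(h = 656, r = 41);
translate([74, 911, 0]) cylinder(h = 656, r = 41);
translate([1273, 911, 0]) cylinder(h = 656, r = 41);
translate([0, 0, 698]) {
  translate([0, 0, 657]) cube([956, 632, 32]);
  translate([32, 32, 0]) cube([70, 70, 657]);
  translate([854, 32, 0]) cube([70, 70, 657]);
  translate([32, 530, 0]) cube([70, 70, 657]);
  translate([854, 530, 0]) cube([70, 70, 657]);
}
translate([506, -411, 0]) {
  translate([0, 0, 376]) cube([335, 291, 38]);
  cube([34, 34, 376]);
  translate([301, 0, 0]) cube([34, 34, 376]);
  translate([0, 257, 0]) cube([34, 34, 376]);
  translate([301, 257, 0]) cube([34, 34, 376]);
}
translate([506, 1105, 0]) {
  translate([0, 0, 376]) cube([335, 291, 38]);
  cube([34, 34, 376]);
  translate([301, 0, 0]) cube([34, 34, 376]);
  translate([0, 257, 0]) cube([34, 34, 376]);
  translate([301, 257, 0]) cube([34, 34, 376]);
}
translate([-455, 347, 0]) {
  translate([0, 0, 376]) cube([335, 291, 38]);
  cube([34, 34, 376]);
  translate([301, 0, 0]) cube([34, 34, 376]);
  translate([0, 257, 0]) cube([34, 34, 376]);
  translate([301, 257, 0]) cube([34, 34, 376]);
}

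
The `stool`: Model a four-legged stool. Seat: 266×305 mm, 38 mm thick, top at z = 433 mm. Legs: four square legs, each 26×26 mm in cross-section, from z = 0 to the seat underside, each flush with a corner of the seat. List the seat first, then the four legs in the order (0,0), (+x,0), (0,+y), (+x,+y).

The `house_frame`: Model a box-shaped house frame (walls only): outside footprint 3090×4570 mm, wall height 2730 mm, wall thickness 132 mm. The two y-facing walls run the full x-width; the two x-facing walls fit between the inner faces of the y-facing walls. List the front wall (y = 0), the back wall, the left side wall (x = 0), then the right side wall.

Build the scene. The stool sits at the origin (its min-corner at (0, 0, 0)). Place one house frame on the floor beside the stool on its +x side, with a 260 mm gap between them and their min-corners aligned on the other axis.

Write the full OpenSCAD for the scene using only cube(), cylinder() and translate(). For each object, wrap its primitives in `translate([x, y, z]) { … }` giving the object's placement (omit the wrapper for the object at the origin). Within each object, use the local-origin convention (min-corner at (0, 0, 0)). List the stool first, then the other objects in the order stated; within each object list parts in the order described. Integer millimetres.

translate([0, 0, 395]) cube([266, 305, 38]);
cube([26, 26, 395]);
translate([240, 0, 0]) cube([26, 26, 395]);
translate([0, 279, 0]) cube([26, 26, 395]);
translate([240, 279, 0]) cube([26, 26, 395]);
translate([526, 0, 0]) {
  cube([3090, 132, 2730]);
  translate([0, 4438, 0]) cube([3090, 132, 2730]);
  translate([0, 132, 0]) cube([132, 4306, 2730]);
  translate([2958, 132, 0]) cube([132, 4306, 2730]);
}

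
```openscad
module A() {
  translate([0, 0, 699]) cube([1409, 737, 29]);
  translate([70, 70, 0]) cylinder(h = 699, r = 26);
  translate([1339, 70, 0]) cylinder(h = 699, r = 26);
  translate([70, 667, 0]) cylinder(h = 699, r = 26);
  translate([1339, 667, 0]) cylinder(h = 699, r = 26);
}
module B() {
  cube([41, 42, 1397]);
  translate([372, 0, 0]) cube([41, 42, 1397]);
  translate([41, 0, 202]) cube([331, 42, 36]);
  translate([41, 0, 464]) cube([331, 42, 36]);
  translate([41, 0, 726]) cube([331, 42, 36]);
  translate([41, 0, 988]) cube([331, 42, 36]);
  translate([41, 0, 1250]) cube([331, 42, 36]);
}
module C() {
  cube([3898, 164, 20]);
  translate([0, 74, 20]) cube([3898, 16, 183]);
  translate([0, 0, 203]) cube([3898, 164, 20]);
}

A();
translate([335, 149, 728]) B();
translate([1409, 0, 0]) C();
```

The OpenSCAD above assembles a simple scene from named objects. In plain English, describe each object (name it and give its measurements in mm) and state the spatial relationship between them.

A is a rectangular dining table. The top is 1409×737×29 mm with its upper surface at z = 728 mm. It stands on four round legs of 52 mm diameter, each leg's bounding box inset 44 mm from the nearest pair of top edges, running from the floor to the underside of the top.

B is a straight ladder. Two 41×42 mm vertical rails, 1397 mm tall, stand 413 mm apart (outside-to-outside) with their front faces coplanar on the −y side. 5 rungs, each 42 mm deep and 36 mm tall, span between the inner faces of the rails, front faces flush with the rails. The lowest rung's underside is at z = 202 mm and rungs are spaced 262 mm apart (underside to underside).

C is an I-beam lying along x, 3898 mm long. Overall section height 223 mm. Two flanges 164 mm wide (y) and 20 mm thick, one on the floor and one at the top; a web 16 mm thick runs between them, centred on the flange width.

The ladder is on top of the table. The I-beam is against the table's +x side, with their −y faces flush.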